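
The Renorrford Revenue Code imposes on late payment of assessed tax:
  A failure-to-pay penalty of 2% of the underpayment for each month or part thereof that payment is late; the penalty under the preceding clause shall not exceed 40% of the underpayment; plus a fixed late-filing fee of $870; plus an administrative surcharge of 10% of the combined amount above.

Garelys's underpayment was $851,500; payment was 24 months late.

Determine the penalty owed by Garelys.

Accrued rate: 2% × 24 = 48%, capped at 40% → 40%
Failure-to-pay penalty: 40% of $851,500 = $340,600
Penalty before surcharge: $340,600 + $870 = $341,470
Administrative surcharge: 10% of $341,470 = $34,147
Total penalty: $341,470 + $34,147 = $375,617

$375,617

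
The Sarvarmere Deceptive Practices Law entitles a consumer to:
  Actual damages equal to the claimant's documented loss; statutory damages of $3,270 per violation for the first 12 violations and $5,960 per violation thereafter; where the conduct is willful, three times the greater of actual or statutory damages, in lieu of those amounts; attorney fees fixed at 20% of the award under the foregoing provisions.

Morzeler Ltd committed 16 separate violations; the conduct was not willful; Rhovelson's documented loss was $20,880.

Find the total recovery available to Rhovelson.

$100,752

First 12 violations: 12 × $3,270 = $39,240
Remaining violations: (16 − 12) × $5,960 = $23,840
Statutory damages: $39,240 + $23,840 = $63,080
Conduct not willful: the in-lieu enhancement does not apply.
Actual plus statutory damages: $20,880 + $63,080 = $83,960
Attorney fees: 20% of $83,960 = $16,792
Total recovery: $83,960 + $16,792 = $100,752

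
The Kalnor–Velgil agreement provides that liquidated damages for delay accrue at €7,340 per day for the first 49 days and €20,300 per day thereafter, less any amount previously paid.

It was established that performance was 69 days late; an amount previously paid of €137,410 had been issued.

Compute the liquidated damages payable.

First 49 days: 49 × €7,340 = €359,660
Remaining days: (69 − 49) × €20,300 = €406,000
Accrued per-day damages: €359,660 + €406,000 = €765,660
Less amount previously paid: €765,660 − €137,410 = €628,250

€628,250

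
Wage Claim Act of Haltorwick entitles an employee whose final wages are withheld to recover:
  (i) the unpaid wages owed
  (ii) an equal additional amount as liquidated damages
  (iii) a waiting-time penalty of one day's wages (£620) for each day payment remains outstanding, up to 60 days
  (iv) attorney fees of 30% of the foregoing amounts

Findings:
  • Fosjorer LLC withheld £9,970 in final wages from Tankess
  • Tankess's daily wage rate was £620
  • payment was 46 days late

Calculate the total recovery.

£62,998

Liquidated damages (equal amount): £9,970
Penalty days: min(46, 60) = 46
Waiting-time penalty: 46 × £620 = £28,520
Subtotal: £9,970 + £9,970 + £28,520 = £48,460
Attorney fees: 30% of £48,460 = £14,538
Total award: £48,460 + £14,538 = £62,998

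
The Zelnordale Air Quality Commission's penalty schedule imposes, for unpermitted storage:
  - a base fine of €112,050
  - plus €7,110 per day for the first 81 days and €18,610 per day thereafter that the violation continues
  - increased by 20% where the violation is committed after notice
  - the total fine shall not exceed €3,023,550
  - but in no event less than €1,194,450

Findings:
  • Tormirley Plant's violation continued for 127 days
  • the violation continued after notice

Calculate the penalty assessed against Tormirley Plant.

First 81 days: 81 × €7,110 = €575,910
Remaining days: (127 − 81) × €18,610 = €856,060
Per-day component: €575,910 + €856,060 = €1,431,970
Base plus per-day: €112,050 + €1,431,970 = €1,544,020
Enhancement: 20% of €1,544,020 = €308,804
Enhanced fine: €1,544,020 + €308,804 = €1,852,824
Cap at €3,023,550: €1,852,824 is within the cap, no reduction.
Minimum €1,194,450: €1,852,824 meets the minimum, no increase.

€1,852,824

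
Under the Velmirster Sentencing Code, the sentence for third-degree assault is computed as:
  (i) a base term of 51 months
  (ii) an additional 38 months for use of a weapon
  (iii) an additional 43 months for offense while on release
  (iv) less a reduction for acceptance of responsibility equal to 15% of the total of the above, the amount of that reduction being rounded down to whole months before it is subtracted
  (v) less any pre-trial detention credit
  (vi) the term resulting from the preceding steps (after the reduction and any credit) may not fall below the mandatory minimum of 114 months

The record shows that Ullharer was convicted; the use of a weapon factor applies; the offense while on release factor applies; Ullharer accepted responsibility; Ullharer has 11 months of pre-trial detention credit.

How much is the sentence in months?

114 months

Use of a weapon enhancement: +38 months
Offense while on release enhancement: +43 months
Adjusted term: 51 months + 38 months + 43 months = 132 months
Acceptance of responsibility reduction: 15% of 132 months = 19 months (rounded down)
After reduction: 132 − 19 = 113 months
Less pre-trial detention credit: 113 months − 11 months = 102 months
Minimum 114 months: 102 months is below the minimum → 114 months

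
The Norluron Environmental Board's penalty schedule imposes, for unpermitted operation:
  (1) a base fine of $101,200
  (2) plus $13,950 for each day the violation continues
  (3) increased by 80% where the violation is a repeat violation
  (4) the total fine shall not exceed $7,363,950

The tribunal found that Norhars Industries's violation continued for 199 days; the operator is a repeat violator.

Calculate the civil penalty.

Per-day component: 199 × $13,950 = $2,776,050
Base plus per-day: $101,200 + $2,776,050 = $2,877,250
Enhancement: 80% of $2,877,250 = $2,301,800
Enhanced fine: $2,877,250 + $2,301,800 = $5,179,050
Cap at $7,363,950: $5,179,050 is within the cap, no reduction.

$5,179,050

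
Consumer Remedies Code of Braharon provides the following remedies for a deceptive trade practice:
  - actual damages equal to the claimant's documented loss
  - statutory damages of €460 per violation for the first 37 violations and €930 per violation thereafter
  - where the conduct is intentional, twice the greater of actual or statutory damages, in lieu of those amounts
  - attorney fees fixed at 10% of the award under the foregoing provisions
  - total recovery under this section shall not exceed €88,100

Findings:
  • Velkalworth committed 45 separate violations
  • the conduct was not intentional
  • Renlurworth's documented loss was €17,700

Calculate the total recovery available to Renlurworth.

First 37 violations: 37 × €460 = €17,020
Remaining violations: (45 − 37) × €930 = €7,440
Statutory damages: €17,020 + €7,440 = €24,460
Conduct not intentional: the in-lieu enhancement does not apply.
Actual plus statutory damages: €17,700 + €24,460 = €42,160
Attorney fees: 10% of €42,160 = €4,216
Total before cap: €42,160 + €4,216 = €46,376
Cap at €88,100: €46,376 is within the cap, no reduction.

€46,376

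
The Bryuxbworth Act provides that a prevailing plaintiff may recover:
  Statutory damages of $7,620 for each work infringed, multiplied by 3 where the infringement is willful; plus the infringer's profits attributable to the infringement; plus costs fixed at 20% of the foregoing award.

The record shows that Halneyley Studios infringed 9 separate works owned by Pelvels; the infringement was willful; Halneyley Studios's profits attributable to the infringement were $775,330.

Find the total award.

Statutory damages: 9 × $7,620 = $68,580
Trebled: 3 × $68,580 = $205,740
Combined award: $205,740 + $775,330 = $981,070
Costs: 20% of $981,070 = $196,214
Award plus costs: $981,070 + $196,214 = $1,177,284

Award: $1,177,284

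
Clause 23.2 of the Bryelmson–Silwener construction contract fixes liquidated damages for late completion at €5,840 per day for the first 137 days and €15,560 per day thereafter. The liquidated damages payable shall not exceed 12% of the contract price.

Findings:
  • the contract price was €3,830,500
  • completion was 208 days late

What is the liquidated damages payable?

First 137 days: 137 × €5,840 = €800,080
Remaining days: (208 − 137) × €15,560 = €1,104,760
Accrued per-day damages: €800,080 + €1,104,760 = €1,904,840
Cap: 12% of €3,830,500 = €459,660
Cap at €459,660: €1,904,840 exceeds the cap → €459,660

Liquidated damages: €459,660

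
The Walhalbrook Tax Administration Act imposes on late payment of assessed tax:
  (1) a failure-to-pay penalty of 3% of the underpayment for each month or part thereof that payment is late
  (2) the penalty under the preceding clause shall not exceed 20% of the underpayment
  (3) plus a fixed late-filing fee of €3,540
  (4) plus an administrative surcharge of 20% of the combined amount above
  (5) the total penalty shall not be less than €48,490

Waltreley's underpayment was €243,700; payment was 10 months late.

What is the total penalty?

€62,736

Accrued rate: 3% × 10 = 30%, capped at 20% → 20%
Failure-to-pay penalty: 20% of €243,700 = €48,740
Penalty before surcharge: €48,740 + €3,540 = €52,280
Administrative surcharge: 20% of €52,280 = €10,456
Total penalty: €52,280 + €10,456 = €62,736
Minimum €48,490: €62,736 meets the minimum, no increase.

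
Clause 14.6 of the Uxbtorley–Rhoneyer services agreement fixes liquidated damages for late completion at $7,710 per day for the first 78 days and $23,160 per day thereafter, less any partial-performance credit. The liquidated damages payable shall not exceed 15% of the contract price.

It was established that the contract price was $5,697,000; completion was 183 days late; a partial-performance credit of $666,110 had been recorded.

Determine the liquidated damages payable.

$854,550

First 78 days: 78 × $7,710 = $601,380
Remaining days: (183 − 78) × $23,160 = $2,431,800
Accrued per-day damages: $601,380 + $2,431,800 = $3,033,180
Less partial-performance credit: $3,033,180 − $666,110 = $2,367,070
Cap: 15% of $5,697,000 = $854,550
Cap at $854,550: $2,367,070 exceeds the cap → $854,550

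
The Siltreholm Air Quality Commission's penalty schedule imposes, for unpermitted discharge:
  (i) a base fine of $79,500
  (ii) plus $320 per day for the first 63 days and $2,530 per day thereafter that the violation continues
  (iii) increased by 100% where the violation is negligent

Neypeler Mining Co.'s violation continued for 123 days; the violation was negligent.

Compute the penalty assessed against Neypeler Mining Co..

$502,920

First 63 days: 63 × $320 = $20,160
Remaining days: (123 − 63) × $2,530 = $151,800
Per-day component: $20,160 + $151,800 = $171,960
Base plus per-day: $79,500 + $171,960 = $251,460
Enhancement: 100% of $251,460 = $251,460
Enhanced fine: $251,460 + $251,460 = $502,920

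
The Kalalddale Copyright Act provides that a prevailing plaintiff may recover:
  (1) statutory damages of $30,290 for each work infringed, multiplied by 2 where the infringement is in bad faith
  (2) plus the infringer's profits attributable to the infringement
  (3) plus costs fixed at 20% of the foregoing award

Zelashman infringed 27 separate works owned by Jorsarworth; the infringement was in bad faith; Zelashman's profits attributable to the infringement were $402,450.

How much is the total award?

Statutory damages: 27 × $30,290 = $817,830
Doubled: 2 × $817,830 = $1,635,660
Combined award: $1,635,660 + $402,450 = $2,038,110
Costs: 20% of $2,038,110 = $407,622
Award plus costs: $2,038,110 + $407,622 = $2,445,732

$2,445,732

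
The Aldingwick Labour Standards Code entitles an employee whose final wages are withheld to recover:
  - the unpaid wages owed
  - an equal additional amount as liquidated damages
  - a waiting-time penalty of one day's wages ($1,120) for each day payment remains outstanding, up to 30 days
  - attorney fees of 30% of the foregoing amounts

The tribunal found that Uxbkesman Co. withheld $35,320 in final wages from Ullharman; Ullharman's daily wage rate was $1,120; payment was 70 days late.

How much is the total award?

Liquidated damages (equal amount): $35,320
Penalty days: min(70, 30) = 30
Waiting-time penalty: 30 × $1,120 = $33,600
Subtotal: $35,320 + $35,320 + $33,600 = $104,240
Attorney fees: 30% of $104,240 = $31,272
Total award: $104,240 + $31,272 = $135,512

$135,512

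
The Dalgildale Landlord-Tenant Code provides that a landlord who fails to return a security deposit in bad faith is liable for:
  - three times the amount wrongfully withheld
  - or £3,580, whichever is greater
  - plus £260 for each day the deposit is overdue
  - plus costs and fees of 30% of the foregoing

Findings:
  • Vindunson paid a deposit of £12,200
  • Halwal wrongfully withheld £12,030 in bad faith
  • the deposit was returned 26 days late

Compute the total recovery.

£55,705

Trebled: 3 × £12,030 = £36,090
Minimum £3,580: £36,090 meets the minimum, no increase.
Late-return penalty: 26 × £260 = £6,760
Damages plus late penalty: £36,090 + £6,760 = £42,850
Costs and fees: 30% of £42,850 = £12,855
Total recovery: £42,850 + £12,855 = £55,705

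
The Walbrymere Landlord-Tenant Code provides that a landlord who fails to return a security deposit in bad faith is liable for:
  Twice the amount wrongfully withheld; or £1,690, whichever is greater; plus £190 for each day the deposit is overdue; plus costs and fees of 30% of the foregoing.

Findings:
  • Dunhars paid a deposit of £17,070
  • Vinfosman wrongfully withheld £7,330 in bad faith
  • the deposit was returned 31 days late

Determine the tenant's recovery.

Doubled: 2 × £7,330 = £14,660
Minimum £1,690: £14,660 meets the minimum, no increase.
Late-return penalty: 31 × £190 = £5,890
Damages plus late penalty: £14,660 + £5,890 = £20,550
Costs and fees: 30% of £20,550 = £6,165
Total recovery: £20,550 + £6,165 = £26,715

£26,715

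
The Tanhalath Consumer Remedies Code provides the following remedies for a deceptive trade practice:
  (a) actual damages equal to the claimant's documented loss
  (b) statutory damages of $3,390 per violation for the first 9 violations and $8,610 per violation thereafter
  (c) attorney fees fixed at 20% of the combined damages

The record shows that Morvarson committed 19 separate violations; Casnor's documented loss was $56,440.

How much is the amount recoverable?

First 9 violations: 9 × $3,390 = $30,510
Remaining violations: (19 − 9) × $8,610 = $86,100
Statutory damages: $30,510 + $86,100 = $116,610
Combined damages: $56,440 + $116,610 = $173,050
Attorney fees: 20% of $173,050 = $34,610
Total recovery: $173,050 + $34,610 = $207,660

$207,660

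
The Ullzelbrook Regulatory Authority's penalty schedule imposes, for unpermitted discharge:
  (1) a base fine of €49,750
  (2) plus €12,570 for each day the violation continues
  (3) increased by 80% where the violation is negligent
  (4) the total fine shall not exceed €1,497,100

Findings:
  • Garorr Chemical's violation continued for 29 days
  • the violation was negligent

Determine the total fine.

€745,704

Per-day component: 29 × €12,570 = €364,530
Base plus per-day: €49,750 + €364,530 = €414,280
Enhancement: 80% of €414,280 = €331,424
Enhanced fine: €414,280 + €331,424 = €745,704
Cap at €1,497,100: €745,704 is within the cap, no reduction.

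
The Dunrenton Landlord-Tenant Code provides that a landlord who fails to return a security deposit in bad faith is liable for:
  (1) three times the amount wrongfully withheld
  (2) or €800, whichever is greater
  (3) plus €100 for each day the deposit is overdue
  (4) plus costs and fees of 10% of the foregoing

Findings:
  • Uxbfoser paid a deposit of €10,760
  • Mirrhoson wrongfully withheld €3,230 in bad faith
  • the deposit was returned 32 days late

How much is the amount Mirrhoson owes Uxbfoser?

Trebled: 3 × €3,230 = €9,690
Minimum €800: €9,690 meets the minimum, no increase.
Late-return penalty: 32 × €100 = €3,200
Damages plus late penalty: €9,690 + €3,200 = €12,890
Costs and fees: 10% of €12,890 = €1,289
Total recovery: €12,890 + €1,289 = €14,179

€14,179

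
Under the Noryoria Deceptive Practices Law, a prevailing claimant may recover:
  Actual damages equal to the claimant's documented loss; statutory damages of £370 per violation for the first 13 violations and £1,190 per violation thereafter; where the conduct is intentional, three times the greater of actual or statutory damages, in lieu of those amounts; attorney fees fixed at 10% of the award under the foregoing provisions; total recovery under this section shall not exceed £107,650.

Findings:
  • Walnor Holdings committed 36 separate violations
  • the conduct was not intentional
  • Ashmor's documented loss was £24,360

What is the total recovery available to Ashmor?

£62,194

First 13 violations: 13 × £370 = £4,810
Remaining violations: (36 − 13) × £1,190 = £27,370
Statutory damages: £4,810 + £27,370 = £32,180
Conduct not intentional: the in-lieu enhancement does not apply.
Actual plus statutory damages: £24,360 + £32,180 = £56,540
Attorney fees: 10% of £56,540 = £5,654
Total before cap: £56,540 + £5,654 = £62,194
Cap at £107,650: £62,194 is within the cap, no reduction.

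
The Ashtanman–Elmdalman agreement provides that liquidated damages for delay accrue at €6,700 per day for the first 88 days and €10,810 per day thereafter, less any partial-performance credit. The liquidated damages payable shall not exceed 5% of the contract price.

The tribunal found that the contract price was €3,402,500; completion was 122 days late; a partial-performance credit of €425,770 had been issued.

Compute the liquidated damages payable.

First 88 days: 88 × €6,700 = €589,600
Remaining days: (122 − 88) × €10,810 = €367,540
Accrued per-day damages: €589,600 + €367,540 = €957,140
Less partial-performance credit: €957,140 − €425,770 = €531,370
Cap: 5% of €3,402,500 = €170,125
Cap at €170,125: €531,370 exceeds the cap → €170,125

€170,125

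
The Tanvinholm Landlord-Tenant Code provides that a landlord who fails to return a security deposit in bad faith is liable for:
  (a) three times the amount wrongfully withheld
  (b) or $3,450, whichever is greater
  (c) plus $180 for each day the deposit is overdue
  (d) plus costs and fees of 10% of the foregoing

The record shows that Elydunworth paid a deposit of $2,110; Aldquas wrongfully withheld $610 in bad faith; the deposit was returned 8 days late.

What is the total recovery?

$5,379

Trebled: 3 × $610 = $1,830
Minimum $3,450: $1,830 is below the minimum → $3,450
Late-return penalty: 8 × $180 = $1,440
Damages plus late penalty: $3,450 + $1,440 = $4,890
Costs and fees: 10% of $4,890 = $489
Total recovery: $4,890 + $489 = $5,379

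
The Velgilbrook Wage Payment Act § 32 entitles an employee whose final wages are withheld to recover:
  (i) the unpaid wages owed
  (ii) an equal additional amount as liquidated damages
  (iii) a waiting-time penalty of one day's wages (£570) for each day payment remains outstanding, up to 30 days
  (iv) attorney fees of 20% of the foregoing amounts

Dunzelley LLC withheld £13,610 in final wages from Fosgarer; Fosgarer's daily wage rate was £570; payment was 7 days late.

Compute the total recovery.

Liquidated damages (equal amount): £13,610
Penalty days: min(7, 30) = 7
Waiting-time penalty: 7 × £570 = £3,990
Subtotal: £13,610 + £13,610 + £3,990 = £31,210
Attorney fees: 20% of £31,210 = £6,242
Total award: £31,210 + £6,242 = £37,452

£37,452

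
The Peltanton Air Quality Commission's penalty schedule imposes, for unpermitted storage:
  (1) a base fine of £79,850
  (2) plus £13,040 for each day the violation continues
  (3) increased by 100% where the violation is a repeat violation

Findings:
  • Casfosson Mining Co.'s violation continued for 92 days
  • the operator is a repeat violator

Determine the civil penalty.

£2,559,060

Per-day component: 92 × £13,040 = £1,199,680
Base plus per-day: £79,850 + £1,199,680 = £1,279,530
Enhancement: 100% of £1,279,530 = £1,279,530
Enhanced fine: £1,279,530 + £1,279,530 = £2,559,060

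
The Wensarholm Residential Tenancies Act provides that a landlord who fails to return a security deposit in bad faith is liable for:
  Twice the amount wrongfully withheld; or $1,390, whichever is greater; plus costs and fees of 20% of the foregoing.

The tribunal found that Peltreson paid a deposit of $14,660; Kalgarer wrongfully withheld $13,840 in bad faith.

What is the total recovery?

Doubled: 2 × $13,840 = $27,680
Minimum $1,390: $27,680 meets the minimum, no increase.
Costs and fees: 20% of $27,680 = $5,536
Total recovery: $27,680 + $5,536 = $33,216

$33,216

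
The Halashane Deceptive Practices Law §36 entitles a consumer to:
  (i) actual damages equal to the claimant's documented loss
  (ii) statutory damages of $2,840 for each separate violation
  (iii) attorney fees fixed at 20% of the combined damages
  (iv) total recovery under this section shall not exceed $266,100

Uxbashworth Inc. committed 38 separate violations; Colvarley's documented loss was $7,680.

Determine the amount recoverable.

Statutory damages: 38 × $2,840 = $107,920
Combined damages: $7,680 + $107,920 = $115,600
Attorney fees: 20% of $115,600 = $23,120
Total before cap: $115,600 + $23,120 = $138,720
Cap at $266,100: $138,720 is within the cap, no reduction.

$138,720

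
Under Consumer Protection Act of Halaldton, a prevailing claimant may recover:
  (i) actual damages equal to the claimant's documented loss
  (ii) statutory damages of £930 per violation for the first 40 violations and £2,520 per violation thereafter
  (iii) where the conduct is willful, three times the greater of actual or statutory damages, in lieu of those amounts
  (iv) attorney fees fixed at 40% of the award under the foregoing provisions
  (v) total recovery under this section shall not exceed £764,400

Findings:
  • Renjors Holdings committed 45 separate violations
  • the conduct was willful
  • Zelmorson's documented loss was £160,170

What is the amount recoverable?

First 40 violations: 40 × £930 = £37,200
Remaining violations: (45 − 40) × £2,520 = £12,600
Statutory damages: £37,200 + £12,600 = £49,800
Greater of actual damages (£160,170) or statutory damages (£49,800): £160,170
Trebled: 3 × £160,170 = £480,510
Attorney fees: 40% of £480,510 = £192,204
Total before cap: £480,510 + £192,204 = £672,714
Cap at £764,400: £672,714 is within the cap, no reduction.

£672,714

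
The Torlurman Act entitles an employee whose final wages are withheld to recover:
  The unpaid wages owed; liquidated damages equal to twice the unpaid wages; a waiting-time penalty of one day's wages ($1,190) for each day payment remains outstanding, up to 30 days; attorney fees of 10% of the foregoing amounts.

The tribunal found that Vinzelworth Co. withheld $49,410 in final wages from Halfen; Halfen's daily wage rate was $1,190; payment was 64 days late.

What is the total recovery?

Total award: $202,323

Doubled: 2 × $49,410 = $98,820
Penalty days: min(64, 30) = 30
Waiting-time penalty: 30 × $1,190 = $35,700
Subtotal: $49,410 + $98,820 + $35,700 = $183,930
Attorney fees: 10% of $183,930 = $18,393
Total award: $183,930 + $18,393 = $202,323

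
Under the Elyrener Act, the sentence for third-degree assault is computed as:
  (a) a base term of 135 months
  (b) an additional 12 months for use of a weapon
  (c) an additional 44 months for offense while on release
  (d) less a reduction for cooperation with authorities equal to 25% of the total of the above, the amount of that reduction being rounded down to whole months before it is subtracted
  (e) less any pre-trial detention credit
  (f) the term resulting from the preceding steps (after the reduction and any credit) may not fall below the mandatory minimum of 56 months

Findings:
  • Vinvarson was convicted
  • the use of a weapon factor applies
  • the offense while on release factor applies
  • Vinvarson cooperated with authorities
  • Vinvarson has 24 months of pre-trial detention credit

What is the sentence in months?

Use of a weapon enhancement: +12 months
Offense while on release enhancement: +44 months
Adjusted term: 135 months + 12 months + 44 months = 191 months
Cooperation with authorities reduction: 25% of 191 months = 47 months (rounded down)
After reduction: 191 − 47 = 144 months
Less pre-trial detention credit: 144 months − 24 months = 120 months
Minimum 56 months: 120 months meets the minimum, no increase.

120 months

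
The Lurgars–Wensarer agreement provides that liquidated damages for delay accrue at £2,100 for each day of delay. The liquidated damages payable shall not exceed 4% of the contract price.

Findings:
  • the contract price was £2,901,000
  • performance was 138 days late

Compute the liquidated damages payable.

£116,040

Per-day damages: 138 × £2,100 = £289,800
Cap: 4% of £2,901,000 = £116,040
Cap at £116,040: £289,800 exceeds the cap → £116,040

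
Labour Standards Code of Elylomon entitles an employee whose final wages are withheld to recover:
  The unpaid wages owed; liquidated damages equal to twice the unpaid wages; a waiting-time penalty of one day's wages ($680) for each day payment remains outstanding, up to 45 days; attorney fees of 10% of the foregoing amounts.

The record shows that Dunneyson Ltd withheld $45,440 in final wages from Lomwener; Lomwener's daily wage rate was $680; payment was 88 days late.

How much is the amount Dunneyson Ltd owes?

$183,612

Doubled: 2 × $45,440 = $90,880
Penalty days: min(88, 45) = 45
Waiting-time penalty: 45 × $680 = $30,600
Subtotal: $45,440 + $90,880 + $30,600 = $166,920
Attorney fees: 10% of $166,920 = $16,692
Total award: $166,920 + $16,692 = $183,612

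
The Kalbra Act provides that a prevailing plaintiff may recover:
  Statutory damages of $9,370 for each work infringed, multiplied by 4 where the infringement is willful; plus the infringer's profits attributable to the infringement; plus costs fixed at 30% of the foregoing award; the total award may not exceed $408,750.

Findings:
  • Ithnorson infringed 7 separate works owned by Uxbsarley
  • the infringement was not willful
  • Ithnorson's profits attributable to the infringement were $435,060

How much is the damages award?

$408,750

Statutory damages: 7 × $9,370 = $65,590
Infringement not willful: no ×4 enhancement.
Combined award: $65,590 + $435,060 = $500,650
Costs: 30% of $500,650 = $150,195
Award plus costs: $500,650 + $150,195 = $650,845
Cap at $408,750: $650,845 exceeds the cap → $408,750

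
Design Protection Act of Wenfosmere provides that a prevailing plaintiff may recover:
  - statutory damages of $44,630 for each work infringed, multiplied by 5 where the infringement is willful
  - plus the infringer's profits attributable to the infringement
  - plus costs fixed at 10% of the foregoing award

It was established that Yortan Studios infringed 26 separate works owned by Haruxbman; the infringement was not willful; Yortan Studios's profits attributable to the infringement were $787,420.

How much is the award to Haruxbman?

$2,142,580

Statutory damages: 26 × $44,630 = $1,160,380
Infringement not willful: no ×5 enhancement.
Combined award: $1,160,380 + $787,420 = $1,947,800
Costs: 10% of $1,947,800 = $194,780
Award plus costs: $1,947,800 + $194,780 = $2,142,580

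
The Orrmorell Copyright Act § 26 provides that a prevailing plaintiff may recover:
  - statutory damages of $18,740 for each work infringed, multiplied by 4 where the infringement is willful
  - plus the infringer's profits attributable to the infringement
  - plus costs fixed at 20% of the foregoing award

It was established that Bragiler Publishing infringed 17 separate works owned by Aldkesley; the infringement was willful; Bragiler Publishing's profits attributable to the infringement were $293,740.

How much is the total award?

Award: $1,881,672

Statutory damages: 17 × $18,740 = $318,580
Multiplied by 4: 4 × $318,580 = $1,274,320
Combined award: $1,274,320 + $293,740 = $1,568,060
Costs: 20% of $1,568,060 = $313,612
Award plus costs: $1,568,060 + $313,612 = $1,881,672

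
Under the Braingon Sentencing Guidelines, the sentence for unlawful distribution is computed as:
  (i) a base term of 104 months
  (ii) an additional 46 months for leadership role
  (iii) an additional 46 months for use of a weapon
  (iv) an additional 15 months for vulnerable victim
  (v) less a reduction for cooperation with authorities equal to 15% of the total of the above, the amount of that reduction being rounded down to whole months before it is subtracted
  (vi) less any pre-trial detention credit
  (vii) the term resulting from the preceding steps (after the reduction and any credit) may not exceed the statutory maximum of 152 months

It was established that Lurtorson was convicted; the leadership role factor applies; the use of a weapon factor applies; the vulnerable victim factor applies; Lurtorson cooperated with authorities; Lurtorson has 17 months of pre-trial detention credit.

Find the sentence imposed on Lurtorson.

Sentence: 152 months

Leadership role enhancement: +46 months
Use of a weapon enhancement: +46 months
Vulnerable victim enhancement: +15 months
Adjusted term: 104 months + 46 months + 46 months + 15 months = 211 months
Cooperation with authorities reduction: 15% of 211 months = 31 months (rounded down)
After reduction: 211 − 31 = 180 months
Less pre-trial detention credit: 180 months − 17 months = 163 months
Cap at 152 months: 163 months exceeds the cap → 152 months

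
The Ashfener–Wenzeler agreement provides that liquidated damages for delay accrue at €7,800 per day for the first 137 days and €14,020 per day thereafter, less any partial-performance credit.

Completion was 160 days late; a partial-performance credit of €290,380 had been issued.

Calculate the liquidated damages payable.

€1,100,680

First 137 days: 137 × €7,800 = €1,068,600
Remaining days: (160 − 137) × €14,020 = €322,460
Accrued per-day damages: €1,068,600 + €322,460 = €1,391,060
Less partial-performance credit: €1,391,060 − €290,380 = €1,100,680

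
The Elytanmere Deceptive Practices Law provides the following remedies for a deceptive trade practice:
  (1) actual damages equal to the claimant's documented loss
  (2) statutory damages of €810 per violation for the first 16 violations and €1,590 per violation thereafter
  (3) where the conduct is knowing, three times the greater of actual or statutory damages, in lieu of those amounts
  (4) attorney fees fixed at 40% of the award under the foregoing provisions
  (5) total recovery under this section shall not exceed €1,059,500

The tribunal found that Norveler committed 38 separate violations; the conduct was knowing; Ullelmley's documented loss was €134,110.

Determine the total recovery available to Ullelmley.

€563,262

First 16 violations: 16 × €810 = €12,960
Remaining violations: (38 − 16) × €1,590 = €34,980
Statutory damages: €12,960 + €34,980 = €47,940
Greater of actual damages (€134,110) or statutory damages (€47,940): €134,110
Trebled: 3 × €134,110 = €402,330
Attorney fees: 40% of €402,330 = €160,932
Total before cap: €402,330 + €160,932 = €563,262
Cap at €1,059,500: €563,262 is within the cap, no reduction.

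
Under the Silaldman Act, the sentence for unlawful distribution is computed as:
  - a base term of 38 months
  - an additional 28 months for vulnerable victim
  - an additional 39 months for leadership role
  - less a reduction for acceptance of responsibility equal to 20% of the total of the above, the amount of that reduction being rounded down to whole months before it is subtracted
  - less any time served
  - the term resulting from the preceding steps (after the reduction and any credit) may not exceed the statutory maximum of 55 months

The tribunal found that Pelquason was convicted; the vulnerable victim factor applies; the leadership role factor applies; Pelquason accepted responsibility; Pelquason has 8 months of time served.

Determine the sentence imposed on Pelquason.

55 months

Vulnerable victim enhancement: +28 months
Leadership role enhancement: +39 months
Adjusted term: 38 months + 28 months + 39 months = 105 months
Acceptance of responsibility reduction: 20% of 105 months = 21 months (rounded down)
After reduction: 105 − 21 = 84 months
Less time served: 84 months − 8 months = 76 months
Cap at 55 months: 76 months exceeds the cap → 55 months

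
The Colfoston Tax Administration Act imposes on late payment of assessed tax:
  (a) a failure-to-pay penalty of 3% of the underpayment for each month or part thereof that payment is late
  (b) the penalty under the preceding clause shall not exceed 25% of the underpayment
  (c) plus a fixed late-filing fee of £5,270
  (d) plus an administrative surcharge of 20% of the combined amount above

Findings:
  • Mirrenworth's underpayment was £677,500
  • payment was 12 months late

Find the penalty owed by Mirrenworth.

Accrued rate: 3% × 12 = 36%, capped at 25% → 25%
Failure-to-pay penalty: 25% of £677,500 = £169,375
Penalty before surcharge: £169,375 + £5,270 = £174,645
Administrative surcharge: 20% of £174,645 = £34,929
Total penalty: £174,645 + £34,929 = £209,574

£209,574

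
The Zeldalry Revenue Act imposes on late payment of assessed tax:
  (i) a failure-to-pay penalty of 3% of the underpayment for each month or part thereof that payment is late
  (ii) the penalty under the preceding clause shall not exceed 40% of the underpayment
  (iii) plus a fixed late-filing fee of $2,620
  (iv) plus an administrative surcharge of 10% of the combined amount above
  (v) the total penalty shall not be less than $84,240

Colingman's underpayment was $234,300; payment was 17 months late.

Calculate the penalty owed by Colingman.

Accrued rate: 3% × 17 = 51%, capped at 40% → 40%
Failure-to-pay penalty: 40% of $234,300 = $93,720
Penalty before surcharge: $93,720 + $2,620 = $96,340
Administrative surcharge: 10% of $96,340 = $9,634
Total penalty: $96,340 + $9,634 = $105,974
Minimum $84,240: $105,974 meets the minimum, no increase.

Penalty: $105,974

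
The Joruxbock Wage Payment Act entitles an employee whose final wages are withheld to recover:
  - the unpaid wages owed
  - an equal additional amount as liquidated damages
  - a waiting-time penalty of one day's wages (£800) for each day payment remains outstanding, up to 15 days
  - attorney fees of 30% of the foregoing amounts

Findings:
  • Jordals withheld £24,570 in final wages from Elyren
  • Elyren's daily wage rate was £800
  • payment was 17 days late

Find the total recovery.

Liquidated damages (equal amount): £24,570
Penalty days: min(17, 15) = 15
Waiting-time penalty: 15 × £800 = £12,000
Subtotal: £24,570 + £24,570 + £12,000 = £61,140
Attorney fees: 30% of £61,140 = £18,342
Total award: £61,140 + £18,342 = £79,482

£79,482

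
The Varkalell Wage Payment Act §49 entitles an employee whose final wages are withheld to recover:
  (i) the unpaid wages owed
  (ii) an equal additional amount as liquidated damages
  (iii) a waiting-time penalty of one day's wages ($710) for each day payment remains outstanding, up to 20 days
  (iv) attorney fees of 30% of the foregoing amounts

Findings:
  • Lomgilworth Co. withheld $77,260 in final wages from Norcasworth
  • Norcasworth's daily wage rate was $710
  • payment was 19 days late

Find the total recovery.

Liquidated damages (equal amount): $77,260
Penalty days: min(19, 20) = 19
Waiting-time penalty: 19 × $710 = $13,490
Subtotal: $77,260 + $77,260 + $13,490 = $168,010
Attorney fees: 30% of $168,010 = $50,403
Total award: $168,010 + $50,403 = $218,413

$218,413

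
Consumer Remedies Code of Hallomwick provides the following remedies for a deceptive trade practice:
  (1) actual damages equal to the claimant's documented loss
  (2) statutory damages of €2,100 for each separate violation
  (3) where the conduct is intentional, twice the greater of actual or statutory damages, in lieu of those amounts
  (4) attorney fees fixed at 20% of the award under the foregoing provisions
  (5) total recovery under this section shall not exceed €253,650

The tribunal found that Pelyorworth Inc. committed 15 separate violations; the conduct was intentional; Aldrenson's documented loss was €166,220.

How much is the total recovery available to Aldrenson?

Total recovery: €253,650

Statutory damages: 15 × €2,100 = €31,500
Greater of actual damages (€166,220) or statutory damages (€31,500): €166,220
Doubled: 2 × €166,220 = €332,440
Attorney fees: 20% of €332,440 = €66,488
Total before cap: €332,440 + €66,488 = €398,928
Cap at €253,650: €398,928 exceeds the cap → €253,650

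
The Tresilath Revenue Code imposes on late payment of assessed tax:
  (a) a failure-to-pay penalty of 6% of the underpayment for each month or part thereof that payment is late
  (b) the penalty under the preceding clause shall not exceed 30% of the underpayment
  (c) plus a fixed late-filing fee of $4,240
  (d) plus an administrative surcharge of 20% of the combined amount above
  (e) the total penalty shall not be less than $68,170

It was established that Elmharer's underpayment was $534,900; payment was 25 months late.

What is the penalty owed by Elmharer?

$197,652

Accrued rate: 6% × 25 = 150%, capped at 30% → 30%
Failure-to-pay penalty: 30% of $534,900 = $160,470
Penalty before surcharge: $160,470 + $4,240 = $164,710
Administrative surcharge: 20% of $164,710 = $32,942
Total penalty: $164,710 + $32,942 = $197,652
Minimum $68,170: $197,652 meets the minimum, no increase.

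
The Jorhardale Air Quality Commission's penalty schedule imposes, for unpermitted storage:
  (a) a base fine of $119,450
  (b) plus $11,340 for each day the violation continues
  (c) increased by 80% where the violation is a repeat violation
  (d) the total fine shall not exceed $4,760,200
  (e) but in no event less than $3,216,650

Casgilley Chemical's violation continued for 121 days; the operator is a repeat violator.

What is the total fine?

$3,216,650

Per-day component: 121 × $11,340 = $1,372,140
Base plus per-day: $119,450 + $1,372,140 = $1,491,590
Enhancement: 80% of $1,491,590 = $1,193,272
Enhanced fine: $1,491,590 + $1,193,272 = $2,684,862
Cap at $4,760,200: $2,684,862 is within the cap, no reduction.
Minimum $3,216,650: $2,684,862 is below the minimum → $3,216,650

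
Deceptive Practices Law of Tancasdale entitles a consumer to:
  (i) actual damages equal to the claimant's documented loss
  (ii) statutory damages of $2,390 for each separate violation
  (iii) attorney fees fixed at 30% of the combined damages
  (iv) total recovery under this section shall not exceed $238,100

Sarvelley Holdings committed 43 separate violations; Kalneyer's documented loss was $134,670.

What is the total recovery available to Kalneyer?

$238,100

Statutory damages: 43 × $2,390 = $102,770
Combined damages: $134,670 + $102,770 = $237,440
Attorney fees: 30% of $237,440 = $71,232
Total before cap: $237,440 + $71,232 = $308,672
Cap at $238,100: $308,672 exceeds the cap → $238,100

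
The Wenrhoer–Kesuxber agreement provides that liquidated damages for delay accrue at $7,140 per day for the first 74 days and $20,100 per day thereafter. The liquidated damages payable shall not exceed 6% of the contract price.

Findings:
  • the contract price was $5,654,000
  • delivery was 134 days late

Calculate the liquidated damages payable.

First 74 days: 74 × $7,140 = $528,360
Remaining days: (134 − 74) × $20,100 = $1,206,000
Accrued per-day damages: $528,360 + $1,206,000 = $1,734,360
Cap: 6% of $5,654,000 = $339,240
Cap at $339,240: $1,734,360 exceeds the cap → $339,240

$339,240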